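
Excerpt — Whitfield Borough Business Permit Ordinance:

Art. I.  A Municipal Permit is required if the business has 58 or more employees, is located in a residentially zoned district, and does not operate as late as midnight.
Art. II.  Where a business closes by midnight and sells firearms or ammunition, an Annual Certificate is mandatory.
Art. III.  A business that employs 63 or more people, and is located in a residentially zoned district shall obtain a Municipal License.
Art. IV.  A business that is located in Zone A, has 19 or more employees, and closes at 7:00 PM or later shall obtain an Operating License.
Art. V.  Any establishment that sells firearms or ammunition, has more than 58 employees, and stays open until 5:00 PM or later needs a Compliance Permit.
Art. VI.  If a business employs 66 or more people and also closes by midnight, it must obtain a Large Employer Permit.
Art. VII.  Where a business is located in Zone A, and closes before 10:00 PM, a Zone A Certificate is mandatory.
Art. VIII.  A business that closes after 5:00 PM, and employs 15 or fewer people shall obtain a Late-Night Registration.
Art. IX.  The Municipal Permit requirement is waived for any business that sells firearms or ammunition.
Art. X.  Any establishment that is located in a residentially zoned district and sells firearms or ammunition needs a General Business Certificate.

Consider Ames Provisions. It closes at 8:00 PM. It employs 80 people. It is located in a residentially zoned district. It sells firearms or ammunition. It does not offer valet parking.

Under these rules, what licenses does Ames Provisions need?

Art. I. employees 80 ≥ 58; is located in a residentially zoned district; closes 8:00 PM, at/before midnight → Municipal Permit required.
Art. II. closes 8:00 PM, at/before midnight; sells firearms or ammunition → Annual Certificate required.
Art. III. employees 80 ≥ 63; is located in a residentially zoned district → Municipal License required.
Art. IV. is located in a residentially zoned district (not: is located in Zone A); employees 80 ≥ 19; closes 8:00 PM, after 7:00 PM → Operating License not required.
Art. V. sells firearms or ammunition; employees 80 > 58; closes 8:00 PM, after 5:00 PM → Compliance Permit required.
Art. VI. employees 80 ≥ 66; closes 8:00 PM, at/before midnight → Large Employer Permit required.
Art. VII. is located in a residentially zoned district (not: is located in Zone A); closes 8:00 PM, at/before 10:00 PM → Zone A Certificate not required.
Art. VIII. closes 8:00 PM, after 5:00 PM; employees 80 > 15 → Late-Night Registration not required.
Art. IX. sells firearms or ammunition → exempt from Municipal Permit.
Art. X. is located in a residentially zoned district; sells firearms or ammunition → General Business Certificate required.

Annual Certificate, Compliance Permit, General Business Certificate, Large Employer Permit, Municipal License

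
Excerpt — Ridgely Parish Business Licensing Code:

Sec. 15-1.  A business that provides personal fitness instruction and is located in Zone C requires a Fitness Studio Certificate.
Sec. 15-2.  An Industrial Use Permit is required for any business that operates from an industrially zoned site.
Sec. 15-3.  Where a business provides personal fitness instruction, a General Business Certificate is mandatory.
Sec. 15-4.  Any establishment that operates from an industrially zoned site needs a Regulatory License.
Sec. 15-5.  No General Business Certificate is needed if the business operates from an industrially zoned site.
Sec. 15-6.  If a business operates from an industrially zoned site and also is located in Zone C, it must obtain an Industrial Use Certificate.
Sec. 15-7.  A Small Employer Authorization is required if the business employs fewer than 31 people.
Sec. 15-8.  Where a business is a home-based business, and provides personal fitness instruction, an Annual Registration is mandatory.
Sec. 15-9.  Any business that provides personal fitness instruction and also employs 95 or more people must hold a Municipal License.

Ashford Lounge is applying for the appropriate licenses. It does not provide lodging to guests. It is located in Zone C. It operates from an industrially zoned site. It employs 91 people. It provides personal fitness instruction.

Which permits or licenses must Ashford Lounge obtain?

Fitness Studio Certificate, Industrial Use Certificate, Industrial Use Permit, Regulatory License

Sec. 15-1. provides personal fitness instruction; is located in Zone C → Fitness Studio Certificate required.
Sec. 15-2. operates from an industrially zoned site → Industrial Use Permit required.
Sec. 15-3. provides personal fitness instruction → General Business Certificate required.
Sec. 15-4. operates from an industrially zoned site → Regulatory License required.
Sec. 15-5. operates from an industrially zoned site → exempt from General Business Certificate.
Sec. 15-6. operates from an industrially zoned site; is located in Zone C → Industrial Use Certificate required.
Sec. 15-7. employees 91 ≥ 31 → Small Employer Authorization not required.
Sec. 15-8. operates from an industrially zoned site (not: is a home-based business); provides personal fitness instruction → Annual Registration not required.
Sec. 15-9. provides personal fitness instruction; employees 91 < 95 → Municipal License not required.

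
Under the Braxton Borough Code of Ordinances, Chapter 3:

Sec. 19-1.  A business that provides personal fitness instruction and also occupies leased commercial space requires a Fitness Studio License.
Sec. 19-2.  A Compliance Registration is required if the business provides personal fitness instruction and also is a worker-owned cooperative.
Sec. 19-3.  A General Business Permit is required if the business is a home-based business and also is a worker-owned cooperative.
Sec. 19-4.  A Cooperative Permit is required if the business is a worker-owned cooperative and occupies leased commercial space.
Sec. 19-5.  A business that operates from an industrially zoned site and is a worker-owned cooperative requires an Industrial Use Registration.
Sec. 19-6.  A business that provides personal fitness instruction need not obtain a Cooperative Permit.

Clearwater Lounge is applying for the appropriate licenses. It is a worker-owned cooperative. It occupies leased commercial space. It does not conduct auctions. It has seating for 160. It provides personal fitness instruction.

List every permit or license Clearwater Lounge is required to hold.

Sec. 19-1. provides personal fitness instruction; occupies leased commercial space → Fitness Studio License required.
Sec. 19-2. provides personal fitness instruction; is a worker-owned cooperative → Compliance Registration required.
Sec. 19-3. occupies leased commercial space (not: is a home-based business); is a worker-owned cooperative → General Business Permit not required.
Sec. 19-4. is a worker-owned cooperative; occupies leased commercial space → Cooperative Permit required.
Sec. 19-5. occupies leased commercial space (not: operates from an industrially zoned site); is a worker-owned cooperative → Industrial Use Registration not required.
Sec. 19-6. provides personal fitness instruction → exempt from Cooperative Permit.

Compliance Registration, Fitness Studio License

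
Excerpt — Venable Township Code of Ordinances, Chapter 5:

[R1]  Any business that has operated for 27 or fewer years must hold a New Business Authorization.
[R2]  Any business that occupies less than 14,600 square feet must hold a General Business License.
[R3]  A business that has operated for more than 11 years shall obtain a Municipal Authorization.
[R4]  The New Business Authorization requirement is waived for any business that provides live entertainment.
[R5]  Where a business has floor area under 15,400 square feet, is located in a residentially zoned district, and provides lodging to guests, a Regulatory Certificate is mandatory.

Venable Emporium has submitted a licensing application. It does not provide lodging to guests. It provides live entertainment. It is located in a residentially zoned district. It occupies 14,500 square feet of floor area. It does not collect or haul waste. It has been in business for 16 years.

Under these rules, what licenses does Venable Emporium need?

General Business License, Municipal Authorization

[R1] years in business 16 ≤ 27 → New Business Authorization required.
[R2] floor area 14,500 square feet < 14,600 square feet → General Business License required.
[R3] years in business 16 > 11 → Municipal Authorization required.
[R4] provides live entertainment → exempt from New Business Authorization.
[R5] floor area 14,500 square feet < 15,400 square feet; is located in a residentially zoned district; does not provide lodging to guests → Regulatory Certificate not required.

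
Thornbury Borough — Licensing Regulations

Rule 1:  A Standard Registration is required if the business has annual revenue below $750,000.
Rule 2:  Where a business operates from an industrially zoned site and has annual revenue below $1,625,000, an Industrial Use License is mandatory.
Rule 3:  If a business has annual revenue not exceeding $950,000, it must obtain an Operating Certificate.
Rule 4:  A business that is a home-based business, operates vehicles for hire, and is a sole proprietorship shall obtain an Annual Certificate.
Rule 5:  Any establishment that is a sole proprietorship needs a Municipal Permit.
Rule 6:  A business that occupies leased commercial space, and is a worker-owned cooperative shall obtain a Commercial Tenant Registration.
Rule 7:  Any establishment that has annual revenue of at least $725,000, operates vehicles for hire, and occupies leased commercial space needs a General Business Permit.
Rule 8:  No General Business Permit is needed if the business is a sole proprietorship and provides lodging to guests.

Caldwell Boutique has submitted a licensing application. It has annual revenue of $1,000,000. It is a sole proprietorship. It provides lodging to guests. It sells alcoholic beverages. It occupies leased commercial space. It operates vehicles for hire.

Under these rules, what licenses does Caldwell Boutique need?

Rule 1: revenue $1,000,000 ≥ $750,000 → Standard Registration not required.
Rule 2: occupies leased commercial space (not: operates from an industrially zoned site); revenue $1,000,000 < $1,625,000 → Industrial Use License not required.
Rule 3: revenue $1,000,000 > $950,000 → Operating Certificate not required.
Rule 4: occupies leased commercial space (not: is a home-based business); operates vehicles for hire; is a sole proprietorship → Annual Certificate not required.
Rule 5: is a sole proprietorship → Municipal Permit required.
Rule 6: occupies leased commercial space; is a sole proprietorship (not: is a worker-owned cooperative) → Commercial Tenant Registration not required.
Rule 7: revenue $1,000,000 ≥ $725,000; operates vehicles for hire; occupies leased commercial space → General Business Permit required.
Rule 8: is a sole proprietorship; provides lodging to guests → exempt from General Business Permit.

Municipal Permit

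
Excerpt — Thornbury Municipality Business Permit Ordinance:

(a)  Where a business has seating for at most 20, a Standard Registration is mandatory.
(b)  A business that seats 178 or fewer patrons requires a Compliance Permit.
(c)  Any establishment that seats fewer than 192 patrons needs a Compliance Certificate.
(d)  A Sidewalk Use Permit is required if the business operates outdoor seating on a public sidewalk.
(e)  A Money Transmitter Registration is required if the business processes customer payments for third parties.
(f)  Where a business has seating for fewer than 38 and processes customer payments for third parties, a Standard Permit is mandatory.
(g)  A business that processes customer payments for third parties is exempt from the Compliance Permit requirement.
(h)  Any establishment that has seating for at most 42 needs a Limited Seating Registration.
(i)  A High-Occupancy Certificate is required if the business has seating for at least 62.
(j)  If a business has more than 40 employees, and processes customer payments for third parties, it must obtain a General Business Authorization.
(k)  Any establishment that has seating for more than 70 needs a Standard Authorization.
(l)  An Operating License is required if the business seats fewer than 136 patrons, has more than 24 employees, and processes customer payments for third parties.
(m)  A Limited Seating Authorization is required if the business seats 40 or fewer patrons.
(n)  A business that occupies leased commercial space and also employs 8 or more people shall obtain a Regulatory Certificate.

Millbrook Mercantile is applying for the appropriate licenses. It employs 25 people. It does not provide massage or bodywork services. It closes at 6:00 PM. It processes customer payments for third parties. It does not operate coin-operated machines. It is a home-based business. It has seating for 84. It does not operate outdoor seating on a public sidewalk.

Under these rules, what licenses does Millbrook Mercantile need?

(a) seating 84 > 20 → Standard Registration not required.
(b) seating 84 ≤ 178 → Compliance Permit required.
(c) seating 84 < 192 → Compliance Certificate required.
(d) does not operate outdoor seating on a public sidewalk → Sidewalk Use Permit not required.
(e) processes customer payments for third parties → Money Transmitter Registration required.
(f) seating 84 ≥ 38; processes customer payments for third parties → Standard Permit not required.
(g) processes customer payments for third parties → exempt from Compliance Permit.
(h) seating 84 > 42 → Limited Seating Registration not required.
(i) seating 84 ≥ 62 → High-Occupancy Certificate required.
(j) employees 25 ≤ 40; processes customer payments for third parties → General Business Authorization not required.
(k) seating 84 > 70 → Standard Authorization required.
(l) seating 84 < 136; employees 25 > 24; processes customer payments for third parties → Operating License required.
(m) seating 84 > 40 → Limited Seating Authorization not required.
(n) is a home-based business (not: occupies leased commercial space); employees 25 ≥ 8 → Regulatory Certificate not required.

Compliance Certificate, High-Occupancy Certificate, Money Transmitter Registration, Operating License, Standard Authorization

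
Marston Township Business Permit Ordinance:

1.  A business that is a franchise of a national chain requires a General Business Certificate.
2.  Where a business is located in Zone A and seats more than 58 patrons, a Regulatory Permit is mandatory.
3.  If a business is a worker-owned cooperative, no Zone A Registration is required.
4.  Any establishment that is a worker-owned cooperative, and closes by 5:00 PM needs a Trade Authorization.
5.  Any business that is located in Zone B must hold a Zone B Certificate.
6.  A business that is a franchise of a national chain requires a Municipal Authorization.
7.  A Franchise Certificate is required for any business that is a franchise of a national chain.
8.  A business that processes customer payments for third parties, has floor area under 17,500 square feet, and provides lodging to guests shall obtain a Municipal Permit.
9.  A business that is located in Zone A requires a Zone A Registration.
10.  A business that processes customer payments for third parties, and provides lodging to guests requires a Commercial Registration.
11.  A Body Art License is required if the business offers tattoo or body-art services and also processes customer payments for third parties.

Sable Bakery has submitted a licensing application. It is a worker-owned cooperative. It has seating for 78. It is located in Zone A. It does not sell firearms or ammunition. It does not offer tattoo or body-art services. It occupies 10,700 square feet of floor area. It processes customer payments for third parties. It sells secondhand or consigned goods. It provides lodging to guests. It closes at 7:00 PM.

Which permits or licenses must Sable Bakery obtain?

1. is a worker-owned cooperative (not: is a franchise of a national chain) → General Business Certificate not required.
2. is located in Zone A; seating 78 > 58 → Regulatory Permit required.
3. is a worker-owned cooperative → exempt from Zone A Registration.
4. is a worker-owned cooperative; closes 7:00 PM, after 5:00 PM → Trade Authorization not required.
5. is located in Zone A (not: is located in Zone B) → Zone B Certificate not required.
6. is a worker-owned cooperative (not: is a franchise of a national chain) → Municipal Authorization not required.
7. is a worker-owned cooperative (not: is a franchise of a national chain) → Franchise Certificate not required.
8. processes customer payments for third parties; floor area 10,700 square feet < 17,500 square feet; provides lodging to guests → Municipal Permit required.
9. is located in Zone A → Zone A Registration required.
10. processes customer payments for third parties; provides lodging to guests → Commercial Registration required.
11. does not offer tattoo or body-art services; processes customer payments for third parties → Body Art License not required.

Commercial Registration, Municipal Permit, Regulatory Permit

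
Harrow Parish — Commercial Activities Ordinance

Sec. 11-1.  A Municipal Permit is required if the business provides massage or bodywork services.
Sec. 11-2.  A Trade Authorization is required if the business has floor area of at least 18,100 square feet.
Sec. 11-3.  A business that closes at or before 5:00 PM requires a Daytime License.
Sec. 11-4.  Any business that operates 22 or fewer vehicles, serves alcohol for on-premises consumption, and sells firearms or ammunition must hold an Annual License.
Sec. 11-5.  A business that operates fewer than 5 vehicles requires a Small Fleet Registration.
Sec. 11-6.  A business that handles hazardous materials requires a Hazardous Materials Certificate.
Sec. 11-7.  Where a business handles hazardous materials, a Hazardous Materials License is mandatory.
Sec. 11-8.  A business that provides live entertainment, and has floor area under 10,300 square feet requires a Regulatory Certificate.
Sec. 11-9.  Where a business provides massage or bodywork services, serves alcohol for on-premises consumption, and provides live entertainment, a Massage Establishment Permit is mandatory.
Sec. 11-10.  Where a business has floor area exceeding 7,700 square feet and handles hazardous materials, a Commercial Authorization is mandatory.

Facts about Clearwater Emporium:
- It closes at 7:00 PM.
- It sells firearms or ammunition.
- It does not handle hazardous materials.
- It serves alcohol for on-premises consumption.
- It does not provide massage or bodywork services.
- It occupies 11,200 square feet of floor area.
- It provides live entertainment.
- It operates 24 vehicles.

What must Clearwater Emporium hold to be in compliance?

None

Sec. 11-1. does not provide massage or bodywork services → Municipal Permit not required.
Sec. 11-2. floor area 11,200 square feet < 18,100 square feet → Trade Authorization not required.
Sec. 11-3. closes 7:00 PM, after 5:00 PM → Daytime License not required.
Sec. 11-4. vehicles 24 > 22; serves alcohol for on-premises consumption; sells firearms or ammunition → Annual License not required.
Sec. 11-5. vehicles 24 ≥ 5 → Small Fleet Registration not required.
Sec. 11-6. does not handle hazardous materials → Hazardous Materials Certificate not required.
Sec. 11-7. does not handle hazardous materials → Hazardous Materials License not required.
Sec. 11-8. provides live entertainment; floor area 11,200 square feet ≥ 10,300 square feet → Regulatory Certificate not required.
Sec. 11-9. does not provide massage or bodywork services; serves alcohol for on-premises consumption; provides live entertainment → Massage Establishment Permit not required.
Sec. 11-10. floor area 11,200 square feet > 7,700 square feet; does not handle hazardous materials → Commercial Authorization not required.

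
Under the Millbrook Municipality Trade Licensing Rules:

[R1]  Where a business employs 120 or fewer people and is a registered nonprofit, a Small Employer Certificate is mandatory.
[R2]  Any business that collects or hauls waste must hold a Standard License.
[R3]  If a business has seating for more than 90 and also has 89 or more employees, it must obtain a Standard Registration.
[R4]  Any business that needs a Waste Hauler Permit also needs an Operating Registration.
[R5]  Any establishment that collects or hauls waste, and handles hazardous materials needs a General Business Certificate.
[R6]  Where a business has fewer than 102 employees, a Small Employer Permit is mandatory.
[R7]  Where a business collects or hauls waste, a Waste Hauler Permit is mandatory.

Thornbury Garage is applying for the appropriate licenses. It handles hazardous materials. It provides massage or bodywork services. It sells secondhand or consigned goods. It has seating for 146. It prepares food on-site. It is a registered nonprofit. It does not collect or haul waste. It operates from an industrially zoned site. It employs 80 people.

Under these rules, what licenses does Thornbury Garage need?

Small Employer Certificate, Small Employer Permit

[R1] employees 80 ≤ 120; is a registered nonprofit → Small Employer Certificate required.
[R2] does not collect or haul waste → Standard License not required.
[R3] seating 146 > 90; employees 80 < 89 → Standard Registration not required.
[R4] Waste Hauler Permit is not required → no effect.
[R5] does not collect or haul waste; handles hazardous materials → General Business Certificate not required.
[R6] employees 80 < 102 → Small Employer Permit required.
[R7] does not collect or haul waste → Waste Hauler Permit not required.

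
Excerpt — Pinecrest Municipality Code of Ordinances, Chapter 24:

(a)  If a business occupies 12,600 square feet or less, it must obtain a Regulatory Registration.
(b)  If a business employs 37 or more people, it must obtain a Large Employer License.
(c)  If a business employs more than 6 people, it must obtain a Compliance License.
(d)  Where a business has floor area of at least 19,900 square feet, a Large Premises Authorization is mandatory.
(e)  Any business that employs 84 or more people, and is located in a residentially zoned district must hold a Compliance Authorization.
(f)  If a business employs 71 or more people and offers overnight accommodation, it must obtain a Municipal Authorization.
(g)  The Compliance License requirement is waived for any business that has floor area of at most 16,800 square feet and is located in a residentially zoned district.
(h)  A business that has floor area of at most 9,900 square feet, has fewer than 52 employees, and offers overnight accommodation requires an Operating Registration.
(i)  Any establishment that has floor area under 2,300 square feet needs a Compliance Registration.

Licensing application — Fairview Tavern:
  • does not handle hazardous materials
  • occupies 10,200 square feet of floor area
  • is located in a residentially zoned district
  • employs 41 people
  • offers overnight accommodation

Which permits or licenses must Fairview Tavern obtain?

Large Employer License, Regulatory Registration

(a) floor area 10,200 square feet ≤ 12,600 square feet → Regulatory Registration required.
(b) employees 41 ≥ 37 → Large Employer License required.
(c) employees 41 > 6 → Compliance License required.
(d) floor area 10,200 square feet < 19,900 square feet → Large Premises Authorization not required.
(e) employees 41 < 84; is located in a residentially zoned district → Compliance Authorization not required.
(f) employees 41 < 71; offers overnight accommodation → Municipal Authorization not required.
(g) floor area 10,200 square feet ≤ 16,800 square feet; is located in a residentially zoned district → exempt from Compliance License.
(h) floor area 10,200 square feet > 9,900 square feet; employees 41 < 52; offers overnight accommodation → Operating Registration not required.
(i) floor area 10,200 square feet ≥ 2,300 square feet → Compliance Registration not required.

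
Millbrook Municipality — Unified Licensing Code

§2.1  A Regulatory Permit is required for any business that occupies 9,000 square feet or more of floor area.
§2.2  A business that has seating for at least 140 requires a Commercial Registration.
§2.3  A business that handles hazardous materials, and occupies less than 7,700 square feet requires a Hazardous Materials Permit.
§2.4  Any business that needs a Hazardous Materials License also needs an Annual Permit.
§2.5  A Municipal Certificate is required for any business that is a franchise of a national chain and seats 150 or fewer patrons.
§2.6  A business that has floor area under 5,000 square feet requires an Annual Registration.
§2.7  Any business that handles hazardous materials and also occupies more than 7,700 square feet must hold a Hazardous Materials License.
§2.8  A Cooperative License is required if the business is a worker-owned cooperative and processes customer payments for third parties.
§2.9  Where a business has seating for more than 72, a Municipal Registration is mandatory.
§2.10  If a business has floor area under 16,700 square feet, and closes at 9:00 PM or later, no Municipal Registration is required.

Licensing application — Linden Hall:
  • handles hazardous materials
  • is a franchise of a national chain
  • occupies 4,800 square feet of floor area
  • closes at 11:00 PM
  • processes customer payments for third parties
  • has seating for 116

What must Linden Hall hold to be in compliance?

§2.1 floor area 4,800 square feet < 9,000 square feet → Regulatory Permit not required.
§2.2 seating 116 < 140 → Commercial Registration not required.
§2.3 handles hazardous materials; floor area 4,800 square feet < 7,700 square feet → Hazardous Materials Permit required.
§2.4 Hazardous Materials License is not required → no effect.
§2.5 is a franchise of a national chain; seating 116 ≤ 150 → Municipal Certificate required.
§2.6 floor area 4,800 square feet < 5,000 square feet → Annual Registration required.
§2.7 handles hazardous materials; floor area 4,800 square feet ≤ 7,700 square feet → Hazardous Materials License not required.
§2.8 is a franchise of a national chain (not: is a worker-owned cooperative); processes customer payments for third parties → Cooperative License not required.
§2.9 seating 116 > 72 → Municipal Registration required.
§2.10 floor area 4,800 square feet < 16,700 square feet; closes 11:00 PM, after 9:00 PM → exempt from Municipal Registration.

Annual Registration, Hazardous Materials Permit, Municipal Certificate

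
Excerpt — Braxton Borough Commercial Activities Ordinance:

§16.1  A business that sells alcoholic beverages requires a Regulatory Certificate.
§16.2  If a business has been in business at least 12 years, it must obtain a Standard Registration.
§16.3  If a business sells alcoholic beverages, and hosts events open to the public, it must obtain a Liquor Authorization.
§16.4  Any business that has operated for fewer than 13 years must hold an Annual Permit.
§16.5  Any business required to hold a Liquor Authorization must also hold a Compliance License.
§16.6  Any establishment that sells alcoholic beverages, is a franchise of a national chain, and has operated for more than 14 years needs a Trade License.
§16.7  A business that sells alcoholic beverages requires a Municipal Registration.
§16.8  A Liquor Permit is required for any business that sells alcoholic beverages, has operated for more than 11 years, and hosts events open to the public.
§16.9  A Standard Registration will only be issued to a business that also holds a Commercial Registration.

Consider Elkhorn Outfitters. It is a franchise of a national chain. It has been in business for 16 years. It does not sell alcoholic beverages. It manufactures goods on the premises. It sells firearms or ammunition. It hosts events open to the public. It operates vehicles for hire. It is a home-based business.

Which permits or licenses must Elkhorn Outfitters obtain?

Commercial Registration, Standard Registration

§16.1 does not sell alcoholic beverages → Regulatory Certificate not required.
§16.2 years in business 16 ≥ 12 → Standard Registration required.
§16.3 does not sell alcoholic beverages; hosts events open to the public → Liquor Authorization not required.
§16.4 years in business 16 ≥ 13 → Annual Permit not required.
§16.5 Liquor Authorization is not required → no effect.
§16.6 does not sell alcoholic beverages; is a franchise of a national chain; years in business 16 > 14 → Trade License not required.
§16.7 does not sell alcoholic beverages → Municipal Registration not required.
§16.8 does not sell alcoholic beverages; years in business 16 > 11; hosts events open to the public → Liquor Permit not required.
§16.9 Standard Registration is required → Commercial Registration also required.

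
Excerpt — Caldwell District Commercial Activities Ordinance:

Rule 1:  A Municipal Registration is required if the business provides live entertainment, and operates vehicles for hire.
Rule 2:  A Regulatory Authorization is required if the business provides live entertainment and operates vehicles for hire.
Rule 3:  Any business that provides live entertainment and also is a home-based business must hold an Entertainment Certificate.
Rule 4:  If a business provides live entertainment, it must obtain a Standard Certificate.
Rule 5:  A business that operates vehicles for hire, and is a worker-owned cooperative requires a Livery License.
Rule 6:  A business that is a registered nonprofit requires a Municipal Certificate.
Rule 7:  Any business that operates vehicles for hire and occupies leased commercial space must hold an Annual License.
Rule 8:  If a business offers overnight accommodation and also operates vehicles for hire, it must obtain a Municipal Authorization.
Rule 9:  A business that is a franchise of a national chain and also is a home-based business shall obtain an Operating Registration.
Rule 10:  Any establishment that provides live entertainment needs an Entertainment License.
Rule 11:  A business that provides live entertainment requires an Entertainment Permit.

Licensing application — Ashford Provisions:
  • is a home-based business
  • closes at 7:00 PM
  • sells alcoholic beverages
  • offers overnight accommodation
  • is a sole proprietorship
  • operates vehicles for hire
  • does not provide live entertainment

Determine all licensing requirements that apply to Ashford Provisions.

Rule 1: does not provide live entertainment; operates vehicles for hire → Municipal Registration not required.
Rule 2: does not provide live entertainment; operates vehicles for hire → Regulatory Authorization not required.
Rule 3: does not provide live entertainment; is a home-based business → Entertainment Certificate not required.
Rule 4: does not provide live entertainment → Standard Certificate not required.
Rule 5: operates vehicles for hire; is a sole proprietorship (not: is a worker-owned cooperative) → Livery License not required.
Rule 6: is a sole proprietorship (not: is a registered nonprofit) → Municipal Certificate not required.
Rule 7: operates vehicles for hire; is a home-based business (not: occupies leased commercial space) → Annual License not required.
Rule 8: offers overnight accommodation; operates vehicles for hire → Municipal Authorization required.
Rule 9: is a sole proprietorship (not: is a franchise of a national chain); is a home-based business → Operating Registration not required.
Rule 10: does not provide live entertainment → Entertainment License not required.
Rule 11: does not provide live entertainment → Entertainment Permit not required.

Municipal Authorization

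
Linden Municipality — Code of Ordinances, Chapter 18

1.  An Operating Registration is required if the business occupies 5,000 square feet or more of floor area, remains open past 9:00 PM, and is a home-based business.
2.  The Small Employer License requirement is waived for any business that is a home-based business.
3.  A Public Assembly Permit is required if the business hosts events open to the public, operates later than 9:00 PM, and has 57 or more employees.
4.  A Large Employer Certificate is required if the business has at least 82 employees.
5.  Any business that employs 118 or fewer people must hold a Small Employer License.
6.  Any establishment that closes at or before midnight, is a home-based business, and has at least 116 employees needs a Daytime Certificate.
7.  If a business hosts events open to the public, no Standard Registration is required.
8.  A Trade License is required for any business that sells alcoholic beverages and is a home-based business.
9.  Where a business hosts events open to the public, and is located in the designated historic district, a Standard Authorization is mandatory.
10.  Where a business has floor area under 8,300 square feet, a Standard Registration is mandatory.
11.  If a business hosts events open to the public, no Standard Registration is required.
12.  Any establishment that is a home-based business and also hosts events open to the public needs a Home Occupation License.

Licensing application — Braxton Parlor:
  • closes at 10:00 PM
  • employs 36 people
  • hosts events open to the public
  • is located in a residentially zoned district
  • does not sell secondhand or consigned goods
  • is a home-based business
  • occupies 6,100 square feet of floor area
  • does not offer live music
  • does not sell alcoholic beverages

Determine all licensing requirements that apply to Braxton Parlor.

Home Occupation License, Operating Registration

1. floor area 6,100 square feet ≥ 5,000 square feet; closes 10:00 PM, after 9:00 PM; is a home-based business → Operating Registration required.
2. is a home-based business → exempt from Small Employer License.
3. hosts events open to the public; closes 10:00 PM, after 9:00 PM; employees 36 < 57 → Public Assembly Permit not required.
4. employees 36 < 82 → Large Employer Certificate not required.
5. employees 36 ≤ 118 → Small Employer License required.
6. closes 10:00 PM, at/before midnight; is a home-based business; employees 36 < 116 → Daytime Certificate not required.
7. hosts events open to the public → exempt from Standard Registration.
8. does not sell alcoholic beverages; is a home-based business → Trade License not required.
9. hosts events open to the public; is located in a residentially zoned district (not: is located in the designated historic district) → Standard Authorization not required.
10. floor area 6,100 square feet < 8,300 square feet → Standard Registration required.
11. hosts events open to the public → exempt from Standard Registration.
12. is a home-based business; hosts events open to the public → Home Occupation License required.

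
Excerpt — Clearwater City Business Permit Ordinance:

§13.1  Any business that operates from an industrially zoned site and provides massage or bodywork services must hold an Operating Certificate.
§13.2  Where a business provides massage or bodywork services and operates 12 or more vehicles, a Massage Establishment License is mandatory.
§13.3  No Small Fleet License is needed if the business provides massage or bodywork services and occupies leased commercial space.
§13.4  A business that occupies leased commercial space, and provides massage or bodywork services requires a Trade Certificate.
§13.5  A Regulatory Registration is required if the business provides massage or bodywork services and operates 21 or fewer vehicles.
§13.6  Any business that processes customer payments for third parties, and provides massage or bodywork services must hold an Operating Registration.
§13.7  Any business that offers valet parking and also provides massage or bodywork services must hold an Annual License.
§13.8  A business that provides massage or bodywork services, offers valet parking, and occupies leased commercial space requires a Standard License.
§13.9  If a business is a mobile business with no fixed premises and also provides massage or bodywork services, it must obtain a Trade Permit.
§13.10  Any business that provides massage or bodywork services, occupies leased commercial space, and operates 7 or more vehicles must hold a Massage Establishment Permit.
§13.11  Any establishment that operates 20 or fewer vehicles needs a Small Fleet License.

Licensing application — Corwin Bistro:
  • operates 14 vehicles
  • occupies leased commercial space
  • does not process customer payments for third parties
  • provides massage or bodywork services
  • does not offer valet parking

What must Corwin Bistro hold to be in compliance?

Massage Establishment License, Massage Establishment Permit, Regulatory Registration, Trade Certificate

§13.1 occupies leased commercial space (not: operates from an industrially zoned site); provides massage or bodywork services → Operating Certificate not required.
§13.2 provides massage or bodywork services; vehicles 14 ≥ 12 → Massage Establishment License required.
§13.3 provides massage or bodywork services; occupies leased commercial space → exempt from Small Fleet License.
§13.4 occupies leased commercial space; provides massage or bodywork services → Trade Certificate required.
§13.5 provides massage or bodywork services; vehicles 14 ≤ 21 → Regulatory Registration required.
§13.6 does not process customer payments for third parties; provides massage or bodywork services → Operating Registration not required.
§13.7 does not offer valet parking; provides massage or bodywork services → Annual License not required.
§13.8 provides massage or bodywork services; does not offer valet parking; occupies leased commercial space → Standard License not required.
§13.9 occupies leased commercial space (not: is a mobile business with no fixed premises); provides massage or bodywork services → Trade Permit not required.
§13.10 provides massage or bodywork services; occupies leased commercial space; vehicles 14 ≥ 7 → Massage Establishment Permit required.
§13.11 vehicles 14 ≤ 20 → Small Fleet License required.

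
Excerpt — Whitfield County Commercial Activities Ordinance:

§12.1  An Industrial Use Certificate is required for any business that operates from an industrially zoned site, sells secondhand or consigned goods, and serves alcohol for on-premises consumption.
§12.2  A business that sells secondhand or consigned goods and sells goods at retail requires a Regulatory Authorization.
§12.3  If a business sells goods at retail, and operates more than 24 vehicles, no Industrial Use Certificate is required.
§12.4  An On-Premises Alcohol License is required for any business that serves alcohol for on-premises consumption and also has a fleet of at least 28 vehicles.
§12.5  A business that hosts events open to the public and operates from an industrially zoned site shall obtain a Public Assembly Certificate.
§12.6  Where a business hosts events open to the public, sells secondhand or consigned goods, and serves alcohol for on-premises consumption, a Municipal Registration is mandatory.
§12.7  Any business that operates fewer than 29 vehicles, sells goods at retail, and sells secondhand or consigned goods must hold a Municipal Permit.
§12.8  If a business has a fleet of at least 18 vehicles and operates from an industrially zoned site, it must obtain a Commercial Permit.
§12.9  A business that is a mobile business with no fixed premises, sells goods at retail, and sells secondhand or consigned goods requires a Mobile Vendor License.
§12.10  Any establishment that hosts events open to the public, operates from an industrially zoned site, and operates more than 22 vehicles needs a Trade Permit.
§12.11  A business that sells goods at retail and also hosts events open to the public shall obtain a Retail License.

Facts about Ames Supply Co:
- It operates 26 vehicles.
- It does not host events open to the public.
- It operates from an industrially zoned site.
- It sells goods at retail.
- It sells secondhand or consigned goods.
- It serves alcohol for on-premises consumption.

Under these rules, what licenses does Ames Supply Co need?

Commercial Permit, Municipal Permit, Regulatory Authorization

§12.1 operates from an industrially zoned site; sells secondhand or consigned goods; serves alcohol for on-premises consumption → Industrial Use Certificate required.
§12.2 sells secondhand or consigned goods; sells goods at retail → Regulatory Authorization required.
§12.3 sells goods at retail; vehicles 26 > 24 → exempt from Industrial Use Certificate.
§12.4 serves alcohol for on-premises consumption; vehicles 26 < 28 → On-Premises Alcohol License not required.
§12.5 does not host events open to the public; operates from an industrially zoned site → Public Assembly Certificate not required.
§12.6 does not host events open to the public; sells secondhand or consigned goods; serves alcohol for on-premises consumption → Municipal Registration not required.
§12.7 vehicles 26 < 29; sells goods at retail; sells secondhand or consigned goods → Municipal Permit required.
§12.8 vehicles 26 ≥ 18; operates from an industrially zoned site → Commercial Permit required.
§12.9 operates from an industrially zoned site (not: is a mobile business with no fixed premises); sells goods at retail; sells secondhand or consigned goods → Mobile Vendor License not required.
§12.10 does not host events open to the public; operates from an industrially zoned site; vehicles 26 > 22 → Trade Permit not required.
§12.11 sells goods at retail; does not host events open to the public → Retail License not required.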